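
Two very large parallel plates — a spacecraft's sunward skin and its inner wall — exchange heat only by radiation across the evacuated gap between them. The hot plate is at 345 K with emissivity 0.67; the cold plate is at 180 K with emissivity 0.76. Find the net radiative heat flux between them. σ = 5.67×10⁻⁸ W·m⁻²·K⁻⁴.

For two infinite grey parallel plates, q = σ(T₁⁴ − T₂⁴)/(1/ε₁ + 1/ε₂ − 1).
T₁⁴ − T₂⁴ = 1.417×10¹⁰ − 1.050×10⁹ = 1.312×10¹⁰ K⁴.
1/ε₁ + 1/ε₂ − 1 = 1.493 + 1.316 − 1 = 1.808.
q = 5.67×10⁻⁸ × 1.312×10¹⁰ / 1.808.

q ≈ 411 W/m²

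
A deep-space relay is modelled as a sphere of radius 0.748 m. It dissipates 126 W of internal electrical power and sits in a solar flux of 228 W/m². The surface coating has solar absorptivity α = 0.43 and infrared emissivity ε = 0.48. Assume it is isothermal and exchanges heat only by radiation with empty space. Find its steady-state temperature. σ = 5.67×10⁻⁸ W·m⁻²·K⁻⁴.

At steady state, absorbed solar power + internal power = radiated power.
Absorbed: α·S·A_cross = 0.43·228·1.758 = 172.3 W (cross-section πr²).
Total input = 172.3 + 126 = 298.3 W.
Radiated: εσ·A_surf·T⁴ with A_surf = 4πr² = 7.031 m².
T⁴ = 298.3/(0.48·5.67×10⁻⁸·7.031) = 1.559×10⁹ K⁴.

T ≈ 199 K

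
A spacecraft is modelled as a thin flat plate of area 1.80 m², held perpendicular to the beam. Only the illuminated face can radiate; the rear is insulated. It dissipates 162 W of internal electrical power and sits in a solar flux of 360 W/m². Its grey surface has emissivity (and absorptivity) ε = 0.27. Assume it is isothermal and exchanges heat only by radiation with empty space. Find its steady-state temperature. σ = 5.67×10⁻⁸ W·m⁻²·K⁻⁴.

At steady state, absorbed solar power + internal power = radiated power.
Absorbed: α·S·A_cross = 0.27·360·1.800 = 175.0 W (cross-section A).
Total input = 175.0 + 162 = 337.0 W.
Radiated: εσ·A_surf·T⁴ with A_surf = A = 1.800 m².
T⁴ = 337.0/(0.27·5.67×10⁻⁸·1.800) = 1.223×10¹⁰ K⁴.

T ≈ 333 K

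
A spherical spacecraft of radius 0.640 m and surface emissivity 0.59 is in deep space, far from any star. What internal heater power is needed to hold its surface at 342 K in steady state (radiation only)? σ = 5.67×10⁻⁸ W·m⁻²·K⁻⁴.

P ≈ 2360 W

P = εσ·4πr²·T⁴.
4πr² = 5.147 m²; T⁴ = 1.368×10¹⁰ K⁴.
P = 0.59·5.67×10⁻⁸·5.147·1.368×10¹⁰.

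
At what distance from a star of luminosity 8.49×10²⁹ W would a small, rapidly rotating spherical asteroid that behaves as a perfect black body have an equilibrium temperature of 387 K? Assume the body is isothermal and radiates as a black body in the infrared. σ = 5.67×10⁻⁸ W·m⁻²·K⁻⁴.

d ≈ 3.64×10¹² m

For an isothermal black-emitting sphere, (1−a)S·πr² = σ·4πr²·T⁴ ⇒ S = 4σT⁴/(1−a).
S = 4·5.67×10⁻⁸·(387)⁴/1.00 = 5087 W/m².
Flux falls as S = L/(4πd²), so d = √(L/(4πS)) = √(8.49×10²⁹/(4π·5087)).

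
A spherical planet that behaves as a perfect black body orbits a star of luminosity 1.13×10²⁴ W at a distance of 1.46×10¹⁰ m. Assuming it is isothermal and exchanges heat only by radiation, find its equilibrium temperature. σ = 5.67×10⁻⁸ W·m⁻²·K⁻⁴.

First find the stellar flux at distance d: S = L/(4πd²) = 1.13×10²⁴/(4π·(1.46×10¹⁰)²) = 421.9 W/m².
For an isothermal sphere, absorbed (1−a)S·πr² = emitted σ·4πr²·T⁴, so T⁴ = (1−a)S/(4σ).
T⁴ = 1.00·421.9/(4·5.67×10⁻⁸) = 1.860×10⁹ K⁴.

T ≈ 208 K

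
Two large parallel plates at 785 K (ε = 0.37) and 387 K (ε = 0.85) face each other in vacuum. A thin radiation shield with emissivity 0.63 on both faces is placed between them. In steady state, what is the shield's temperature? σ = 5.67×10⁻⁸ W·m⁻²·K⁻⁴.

In steady state the net flux on the hot side equals that on the cold side.
σ(T₁⁴−T_s⁴)/D₁ = σ(T_s⁴−T₂⁴)/D₂, with D₁ = 1/ε₁+1/ε_s−1 = 3.290, D₂ = 1/ε_s+1/ε₂−1 = 1.764.
Solve for T_s⁴: T_s⁴ = (D₂·T₁⁴ + D₁·T₂⁴)/(D₁+D₂) = 1.471×10¹¹ K⁴.

T_s ≈ 619 K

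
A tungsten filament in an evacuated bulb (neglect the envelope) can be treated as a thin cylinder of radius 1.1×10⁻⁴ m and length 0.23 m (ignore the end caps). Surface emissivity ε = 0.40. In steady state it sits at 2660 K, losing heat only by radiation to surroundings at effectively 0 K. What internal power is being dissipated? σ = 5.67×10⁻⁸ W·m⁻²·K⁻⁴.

P ≈ 180 W

Steady state: P = εσA T⁴.
A = 2πrL = 1.590×10⁻⁴ m²; T⁴ = (2660)⁴ = 5.006×10¹³ K⁴.
P = 0.40 × 5.67×10⁻⁸ × 1.590×10⁻⁴ × 5.006×10¹³.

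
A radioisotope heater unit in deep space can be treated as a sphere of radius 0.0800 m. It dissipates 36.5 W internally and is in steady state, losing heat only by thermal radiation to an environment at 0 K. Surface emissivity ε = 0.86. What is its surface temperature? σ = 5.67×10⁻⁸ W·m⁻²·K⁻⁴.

Steady state: internal power = radiated power, P = εσA T⁴.
Radiating area A = 4πr² = 0.08042 m².
T⁴ = P/(εσA) = 36.5/(0.86·5.67×10⁻⁸·0.08042) = 9.307×10⁹ K⁴.
T = (9.307×10⁹)^(1/4).

T ≈ 311 K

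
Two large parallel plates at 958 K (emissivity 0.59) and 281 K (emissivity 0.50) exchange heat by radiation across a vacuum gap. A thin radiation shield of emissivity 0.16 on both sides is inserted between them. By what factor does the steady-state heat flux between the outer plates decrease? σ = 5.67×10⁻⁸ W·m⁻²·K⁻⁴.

factor ≈ 5.27

Without shield: q₀ = σΔ(T⁴)/(1/ε₁+1/ε₂−1) with denominator 2.695.
With shield the two gaps are in series; the resistances add: (1/ε₁+1/ε_s−1)+(1/ε_s+1/ε₂−1) = 6.945+7.250 = 14.19.
Heat-flux ratio q₀/q = 14.19/2.695.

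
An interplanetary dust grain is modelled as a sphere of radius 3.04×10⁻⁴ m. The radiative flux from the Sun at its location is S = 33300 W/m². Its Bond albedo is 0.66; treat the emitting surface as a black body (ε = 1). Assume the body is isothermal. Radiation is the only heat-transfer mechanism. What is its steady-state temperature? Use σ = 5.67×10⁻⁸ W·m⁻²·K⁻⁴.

At equilibrium, absorbed power = emitted power.
Absorbing cross-section = πr² = 2.903×10⁻⁷ m²; emitting surface = 4πr² = 1.161×10⁻⁶ m² (ratio 4).
(1−a)S·A_cross = εσ·A_surf·T⁴  ⇒  T⁴ = (1−a)S/(4σ).
T⁴ = 0.340·33300/(4·5.67×10⁻⁸) = 4.992×10¹⁰ K⁴.
T = (4.992×10¹⁰)^(1/4).

T ≈ 473 K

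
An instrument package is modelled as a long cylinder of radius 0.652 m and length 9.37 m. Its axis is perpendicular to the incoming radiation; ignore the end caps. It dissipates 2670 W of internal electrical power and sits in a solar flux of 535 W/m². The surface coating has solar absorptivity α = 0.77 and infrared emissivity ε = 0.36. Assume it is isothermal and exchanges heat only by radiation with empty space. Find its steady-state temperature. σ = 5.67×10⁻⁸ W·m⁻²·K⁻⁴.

T ≈ 315 K

At steady state, absorbed solar power + internal power = radiated power.
Absorbed: α·S·A_cross = 0.77·535·12.22 = 5033 W (cross-section 2rL).
Total input = 5033 + 2670 = 7703 W.
Radiated: εσ·A_surf·T⁴ with A_surf = 2πrL = 38.39 m².
T⁴ = 7703/(0.36·5.67×10⁻⁸·38.39) = 9.832×10⁹ K⁴.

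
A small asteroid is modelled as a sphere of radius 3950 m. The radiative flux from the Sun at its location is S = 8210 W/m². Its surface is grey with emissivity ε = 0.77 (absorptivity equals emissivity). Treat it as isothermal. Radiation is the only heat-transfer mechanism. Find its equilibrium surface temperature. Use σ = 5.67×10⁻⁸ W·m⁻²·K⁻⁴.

T ≈ 436 K

At equilibrium, absorbed power = emitted power.
Absorbing cross-section = πr² = 4.902×10⁷ m²; emitting surface = 4πr² = 1.961×10⁸ m² (ratio 4).
εS·A_cross = εσ·A_surf·T⁴  ⇒  T⁴ = S/(4σ)   (ε cancels).
T⁴ = 8210/(4·5.67×10⁻⁸) = 3.620×10¹⁰ K⁴.
T = (3.620×10¹⁰)^(1/4).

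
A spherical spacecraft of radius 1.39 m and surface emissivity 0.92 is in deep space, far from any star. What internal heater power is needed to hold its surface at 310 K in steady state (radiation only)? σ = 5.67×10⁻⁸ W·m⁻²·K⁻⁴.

P ≈ 11700 W

P = εσ·4πr²·T⁴.
4πr² = 24.28 m²; T⁴ = 9.235×10⁹ K⁴.
P = 0.92·5.67×10⁻⁸·24.28·9.235×10⁹.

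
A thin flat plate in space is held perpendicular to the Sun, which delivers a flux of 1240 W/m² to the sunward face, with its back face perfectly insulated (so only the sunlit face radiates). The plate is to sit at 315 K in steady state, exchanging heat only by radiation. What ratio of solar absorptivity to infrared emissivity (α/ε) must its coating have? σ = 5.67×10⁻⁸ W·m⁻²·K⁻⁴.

α/ε ≈ 0.450

Balance: αS·A = εσ·1A·T⁴ ⇒ α/ε = σT⁴/S.
α/ε = 5.67×10⁻⁸·(315)⁴/1240 = 5.67×10⁻⁸·9.846×10⁹/1240.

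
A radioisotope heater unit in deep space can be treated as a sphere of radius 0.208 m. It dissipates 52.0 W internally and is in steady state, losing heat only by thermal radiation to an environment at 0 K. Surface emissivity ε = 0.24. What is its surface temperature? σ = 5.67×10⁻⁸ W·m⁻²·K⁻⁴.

T ≈ 290 K

Steady state: internal power = radiated power, P = εσA T⁴.
Radiating area A = 4πr² = 0.5437 m².
T⁴ = P/(εσA) = 52.0/(0.24·5.67×10⁻⁸·0.5437) = 7.029×10⁹ K⁴.
T = (7.029×10⁹)^(1/4).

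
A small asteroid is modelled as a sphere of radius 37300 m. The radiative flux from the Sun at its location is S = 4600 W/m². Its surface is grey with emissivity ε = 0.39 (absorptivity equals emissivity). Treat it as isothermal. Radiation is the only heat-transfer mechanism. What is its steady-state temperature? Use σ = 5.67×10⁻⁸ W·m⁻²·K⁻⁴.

At equilibrium, absorbed power = emitted power.
Absorbing cross-section = πr² = 4.371×10⁹ m²; emitting surface = 4πr² = 1.748×10¹⁰ m² (ratio 4).
εS·A_cross = εσ·A_surf·T⁴  ⇒  T⁴ = S/(4σ)   (ε cancels).
T⁴ = 4600/(4·5.67×10⁻⁸) = 2.028×10¹⁰ K⁴.
T = (2.028×10¹⁰)^(1/4).

T ≈ 377 K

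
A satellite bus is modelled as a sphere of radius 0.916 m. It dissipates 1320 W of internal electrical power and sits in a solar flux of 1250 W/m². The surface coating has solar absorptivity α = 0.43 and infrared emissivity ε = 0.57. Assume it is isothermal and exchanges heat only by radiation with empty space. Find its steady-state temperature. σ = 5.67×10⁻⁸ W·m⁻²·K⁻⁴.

At steady state, absorbed solar power + internal power = radiated power.
Absorbed: α·S·A_cross = 0.43·1250·2.636 = 1417 W (cross-section πr²).
Total input = 1417 + 1320 = 2737 W.
Radiated: εσ·A_surf·T⁴ with A_surf = 4πr² = 10.54 m².
T⁴ = 2737/(0.57·5.67×10⁻⁸·10.54) = 8.031×10⁹ K⁴.

T ≈ 299 K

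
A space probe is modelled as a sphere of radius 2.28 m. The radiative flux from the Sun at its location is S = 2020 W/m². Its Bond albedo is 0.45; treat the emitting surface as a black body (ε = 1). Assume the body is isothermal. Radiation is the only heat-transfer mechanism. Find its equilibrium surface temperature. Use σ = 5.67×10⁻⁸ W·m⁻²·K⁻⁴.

T ≈ 265 K

At equilibrium, absorbed power = emitted power.
Absorbing cross-section = πr² = 16.33 m²; emitting surface = 4πr² = 65.33 m² (ratio 4).
(1−a)S·A_cross = εσ·A_surf·T⁴  ⇒  T⁴ = (1−a)S/(4σ).
T⁴ = 0.550·2020/(4·5.67×10⁻⁸) = 4.899×10⁹ K⁴.
T = (4.899×10⁹)^(1/4).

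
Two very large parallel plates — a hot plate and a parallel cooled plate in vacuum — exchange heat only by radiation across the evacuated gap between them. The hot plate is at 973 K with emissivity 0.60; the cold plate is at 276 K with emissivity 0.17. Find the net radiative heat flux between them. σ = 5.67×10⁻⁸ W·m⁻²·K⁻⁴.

q ≈ 7710 W/m²

For two infinite grey parallel plates, q = σ(T₁⁴ − T₂⁴)/(1/ε₁ + 1/ε₂ − 1).
T₁⁴ − T₂⁴ = 8.963×10¹¹ − 5.803×10⁹ = 8.905×10¹¹ K⁴.
1/ε₁ + 1/ε₂ − 1 = 1.667 + 5.882 − 1 = 6.549.
q = 5.67×10⁻⁸ × 8.905×10¹¹ / 6.549.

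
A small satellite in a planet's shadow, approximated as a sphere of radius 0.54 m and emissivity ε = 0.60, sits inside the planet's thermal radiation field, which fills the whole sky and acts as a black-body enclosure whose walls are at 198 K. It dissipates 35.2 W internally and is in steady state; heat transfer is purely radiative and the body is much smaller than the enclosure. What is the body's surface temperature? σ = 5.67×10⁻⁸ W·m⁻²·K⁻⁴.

For a small grey body in a large enclosure, net radiated power = εσA(T⁴ − T_w⁴).
Steady state: P = εσA(T⁴ − T_w⁴) with A = 4πr² = 3.664 m².
T⁴ = P/(εσA) + T_w⁴ = 35.2/(0.60·5.67×10⁻⁸·3.664) + (198)⁴
    = 2.824×10⁸ + 1.537×10⁹ = 1.819×10⁹ K⁴.

T ≈ 207 K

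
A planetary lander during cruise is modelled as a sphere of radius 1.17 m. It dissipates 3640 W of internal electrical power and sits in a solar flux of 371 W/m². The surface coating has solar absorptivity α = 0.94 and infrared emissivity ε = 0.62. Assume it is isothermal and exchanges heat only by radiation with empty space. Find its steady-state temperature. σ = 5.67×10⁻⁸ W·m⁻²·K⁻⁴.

At steady state, absorbed solar power + internal power = radiated power.
Absorbed: α·S·A_cross = 0.94·371·4.301 = 1500 W (cross-section πr²).
Total input = 1500 + 3640 = 5140 W.
Radiated: εσ·A_surf·T⁴ with A_surf = 4πr² = 17.20 m².
T⁴ = 5140/(0.62·5.67×10⁻⁸·17.20) = 8.499×10⁹ K⁴.

T ≈ 304 K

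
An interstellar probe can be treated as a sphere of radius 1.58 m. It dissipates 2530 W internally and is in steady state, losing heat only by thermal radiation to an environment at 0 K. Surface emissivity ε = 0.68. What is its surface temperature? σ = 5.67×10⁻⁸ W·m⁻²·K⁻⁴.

T ≈ 214 K

Steady state: internal power = radiated power, P = εσA T⁴.
Radiating area A = 4πr² = 31.37 m².
T⁴ = P/(εσA) = 2530/(0.68·5.67×10⁻⁸·31.37) = 2.092×10⁹ K⁴.
T = (2.092×10⁹)^(1/4).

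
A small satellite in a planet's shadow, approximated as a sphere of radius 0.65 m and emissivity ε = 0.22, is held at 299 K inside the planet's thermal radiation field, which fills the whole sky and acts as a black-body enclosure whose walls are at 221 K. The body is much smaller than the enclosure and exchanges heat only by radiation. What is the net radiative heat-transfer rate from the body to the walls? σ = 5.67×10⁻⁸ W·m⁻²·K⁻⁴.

For a small grey body in a large enclosure: P_net = εσA(T_body⁴ − T_wall⁴).
A = 4πr² = 5.309 m²; T_body⁴ − T_wall⁴ = 7.993×10⁹ − 2.385×10⁹ = 5.607×10⁹ K⁴.
|P_net| = 0.22·5.67×10⁻⁸·5.309·5.607×10⁹.

P_net ≈ 371 W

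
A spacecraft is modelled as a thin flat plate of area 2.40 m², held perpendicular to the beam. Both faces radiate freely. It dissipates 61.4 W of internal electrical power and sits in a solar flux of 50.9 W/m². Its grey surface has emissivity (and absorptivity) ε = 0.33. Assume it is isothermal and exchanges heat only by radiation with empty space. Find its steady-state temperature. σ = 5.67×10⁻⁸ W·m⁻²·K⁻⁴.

T ≈ 183 K

At steady state, absorbed solar power + internal power = radiated power.
Absorbed: α·S·A_cross = 0.33·50.9·2.400 = 40.31 W (cross-section A).
Total input = 40.31 + 61.4 = 101.7 W.
Radiated: εσ·A_surf·T⁴ with A_surf = 2A = 4.800 m².
T⁴ = 101.7/(0.33·5.67×10⁻⁸·4.800) = 1.132×10⁹ K⁴.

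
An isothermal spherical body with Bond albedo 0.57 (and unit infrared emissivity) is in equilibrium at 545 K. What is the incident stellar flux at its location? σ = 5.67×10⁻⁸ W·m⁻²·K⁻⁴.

(1−a)S·πr² = σ·4πr²·T⁴ ⇒ S = 4σT⁴/(1−a).
S = 4·5.67×10⁻⁸·8.822×10¹⁰/0.430.

S ≈ 46500 W/m²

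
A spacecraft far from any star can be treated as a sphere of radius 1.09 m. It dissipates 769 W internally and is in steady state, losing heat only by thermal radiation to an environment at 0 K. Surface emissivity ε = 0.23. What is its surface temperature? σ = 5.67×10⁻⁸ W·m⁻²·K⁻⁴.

Steady state: internal power = radiated power, P = εσA T⁴.
Radiating area A = 4πr² = 14.93 m².
T⁴ = P/(εσA) = 769/(0.23·5.67×10⁻⁸·14.93) = 3.950×10⁹ K⁴.
T = (3.950×10⁹)^(1/4).

T ≈ 251 K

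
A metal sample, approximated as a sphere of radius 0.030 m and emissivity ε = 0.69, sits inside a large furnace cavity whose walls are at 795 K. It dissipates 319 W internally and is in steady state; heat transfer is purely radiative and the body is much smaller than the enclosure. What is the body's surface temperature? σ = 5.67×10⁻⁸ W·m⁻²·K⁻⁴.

T ≈ 1030 K

For a small grey body in a large enclosure, net radiated power = εσA(T⁴ − T_w⁴).
Steady state: P = εσA(T⁴ − T_w⁴) with A = 4πr² = 0.01131 m².
T⁴ = P/(εσA) + T_w⁴ = 319/(0.69·5.67×10⁻⁸·0.01131) + (795)⁴
    = 7.210×10¹¹ + 3.995×10¹¹ = 1.120×10¹² K⁴.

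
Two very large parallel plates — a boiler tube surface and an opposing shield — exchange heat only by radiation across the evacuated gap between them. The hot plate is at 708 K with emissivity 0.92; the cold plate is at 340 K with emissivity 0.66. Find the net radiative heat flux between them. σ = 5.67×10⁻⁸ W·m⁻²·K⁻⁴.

For two infinite grey parallel plates, q = σ(T₁⁴ − T₂⁴)/(1/ε₁ + 1/ε₂ − 1).
T₁⁴ − T₂⁴ = 2.513×10¹¹ − 1.336×10¹⁰ = 2.379×10¹¹ K⁴.
1/ε₁ + 1/ε₂ − 1 = 1.087 + 1.515 − 1 = 1.602.
q = 5.67×10⁻⁸ × 2.379×10¹¹ / 1.602.

q ≈ 8420 W/m²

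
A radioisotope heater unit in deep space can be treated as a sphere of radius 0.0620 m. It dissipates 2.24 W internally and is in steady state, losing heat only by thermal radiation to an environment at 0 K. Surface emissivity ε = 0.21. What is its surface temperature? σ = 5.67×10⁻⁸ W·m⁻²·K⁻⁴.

Steady state: internal power = radiated power, P = εσA T⁴.
Radiating area A = 4πr² = 0.04831 m².
T⁴ = P/(εσA) = 2.24/(0.21·5.67×10⁻⁸·0.04831) = 3.895×10⁹ K⁴.
T = (3.895×10⁹)^(1/4).

T ≈ 250 K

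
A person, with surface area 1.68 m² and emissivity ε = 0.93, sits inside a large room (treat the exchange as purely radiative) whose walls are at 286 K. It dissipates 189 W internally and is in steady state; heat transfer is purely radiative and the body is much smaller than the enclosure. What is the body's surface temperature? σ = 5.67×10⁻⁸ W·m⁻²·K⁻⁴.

For a small grey body in a large enclosure, net radiated power = εσA(T⁴ − T_w⁴).
Steady state: P = εσA(T⁴ − T_w⁴) with A = 1.68 m².
T⁴ = P/(εσA) + T_w⁴ = 189/(0.93·5.67×10⁻⁸·1.680) + (286)⁴
    = 2.133×10⁹ + 6.691×10⁹ = 8.824×10⁹ K⁴.

T ≈ 306 K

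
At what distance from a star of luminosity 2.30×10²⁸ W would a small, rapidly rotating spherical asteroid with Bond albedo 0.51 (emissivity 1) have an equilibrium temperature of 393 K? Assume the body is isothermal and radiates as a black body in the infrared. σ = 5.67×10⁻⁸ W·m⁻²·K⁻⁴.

For an isothermal black-emitting sphere, (1−a)S·πr² = σ·4πr²·T⁴ ⇒ S = 4σT⁴/(1−a).
S = 4·5.67×10⁻⁸·(393)⁴/0.490 = 11040 W/m².
Flux falls as S = L/(4πd²), so d = √(L/(4πS)) = √(2.30×10²⁸/(4π·11040)).

d ≈ 4.07×10¹¹ m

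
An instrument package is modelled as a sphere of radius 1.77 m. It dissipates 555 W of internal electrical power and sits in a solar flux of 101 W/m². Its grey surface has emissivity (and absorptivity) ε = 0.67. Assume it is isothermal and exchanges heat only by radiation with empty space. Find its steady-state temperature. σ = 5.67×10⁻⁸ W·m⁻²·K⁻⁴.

T ≈ 169 K

At steady state, absorbed solar power + internal power = radiated power.
Absorbed: α·S·A_cross = 0.67·101·9.842 = 666.0 W (cross-section πr²).
Total input = 666.0 + 555 = 1221 W.
Radiated: εσ·A_surf·T⁴ with A_surf = 4πr² = 39.37 m².
T⁴ = 1221/(0.67·5.67×10⁻⁸·39.37) = 8.164×10⁸ K⁴.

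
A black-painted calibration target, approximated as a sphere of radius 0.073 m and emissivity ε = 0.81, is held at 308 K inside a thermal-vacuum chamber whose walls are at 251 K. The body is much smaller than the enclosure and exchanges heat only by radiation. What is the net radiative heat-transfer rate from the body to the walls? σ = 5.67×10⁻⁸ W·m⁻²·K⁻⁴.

P_net ≈ 15.5 W

For a small grey body in a large enclosure: P_net = εσA(T_body⁴ − T_wall⁴).
A = 4πr² = 0.06697 m²; T_body⁴ − T_wall⁴ = 8.999×10⁹ − 3.969×10⁹ = 5.030×10⁹ K⁴.
|P_net| = 0.81·5.67×10⁻⁸·0.06697·5.030×10⁹.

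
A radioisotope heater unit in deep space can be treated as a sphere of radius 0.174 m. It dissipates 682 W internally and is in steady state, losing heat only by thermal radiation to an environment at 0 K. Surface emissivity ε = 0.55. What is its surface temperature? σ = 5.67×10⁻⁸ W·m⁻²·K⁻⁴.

T ≈ 490 K

Steady state: internal power = radiated power, P = εσA T⁴.
Radiating area A = 4πr² = 0.3805 m².
T⁴ = P/(εσA) = 682/(0.55·5.67×10⁻⁸·0.3805) = 5.748×10¹⁰ K⁴.
T = (5.748×10¹⁰)^(1/4).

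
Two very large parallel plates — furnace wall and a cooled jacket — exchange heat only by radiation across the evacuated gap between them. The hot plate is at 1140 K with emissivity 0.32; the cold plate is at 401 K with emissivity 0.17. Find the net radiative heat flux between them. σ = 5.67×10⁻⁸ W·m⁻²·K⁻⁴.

q ≈ 11800 W/m²

For two infinite grey parallel plates, q = σ(T₁⁴ − T₂⁴)/(1/ε₁ + 1/ε₂ − 1).
T₁⁴ − T₂⁴ = 1.689×10¹² − 2.586×10¹⁰ = 1.663×10¹² K⁴.
1/ε₁ + 1/ε₂ − 1 = 3.125 + 5.882 − 1 = 8.007.
q = 5.67×10⁻⁸ × 1.663×10¹² / 8.007.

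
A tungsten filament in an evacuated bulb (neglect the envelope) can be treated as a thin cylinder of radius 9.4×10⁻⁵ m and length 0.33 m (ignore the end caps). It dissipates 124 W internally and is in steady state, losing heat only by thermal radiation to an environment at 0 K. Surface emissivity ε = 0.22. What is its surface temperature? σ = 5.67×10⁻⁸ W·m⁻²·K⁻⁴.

Steady state: internal power = radiated power, P = εσA T⁴.
Radiating area A = 2πrL = 1.949×10⁻⁴ m².
T⁴ = P/(εσA) = 124/(0.22·5.67×10⁻⁸·1.949×10⁻⁴) = 5.100×10¹³ K⁴.
T = (5.100×10¹³)^(1/4).

T ≈ 2670 K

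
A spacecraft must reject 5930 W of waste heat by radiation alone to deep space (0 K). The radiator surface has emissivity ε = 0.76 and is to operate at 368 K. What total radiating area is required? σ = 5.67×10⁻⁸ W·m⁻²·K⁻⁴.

A ≈ 7.50 m²

P = εσA T⁴ ⇒ A = P/(εσT⁴).
T⁴ = 1.834×10¹⁰ K⁴.
A = 5930/(0.76 × 5.67×10⁻⁸ × 1.834×10¹⁰).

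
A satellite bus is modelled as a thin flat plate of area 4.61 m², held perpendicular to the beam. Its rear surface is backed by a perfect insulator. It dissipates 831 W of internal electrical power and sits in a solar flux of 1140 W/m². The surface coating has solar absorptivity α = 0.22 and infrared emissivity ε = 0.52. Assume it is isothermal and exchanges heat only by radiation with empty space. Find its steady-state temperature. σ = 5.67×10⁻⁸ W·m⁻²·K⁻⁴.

T ≈ 348 K

At steady state, absorbed solar power + internal power = radiated power.
Absorbed: α·S·A_cross = 0.22·1140·4.610 = 1156 W (cross-section A).
Total input = 1156 + 831 = 1987 W.
Radiated: εσ·A_surf·T⁴ with A_surf = A = 4.610 m².
T⁴ = 1987/(0.52·5.67×10⁻⁸·4.610) = 1.462×10¹⁰ K⁴.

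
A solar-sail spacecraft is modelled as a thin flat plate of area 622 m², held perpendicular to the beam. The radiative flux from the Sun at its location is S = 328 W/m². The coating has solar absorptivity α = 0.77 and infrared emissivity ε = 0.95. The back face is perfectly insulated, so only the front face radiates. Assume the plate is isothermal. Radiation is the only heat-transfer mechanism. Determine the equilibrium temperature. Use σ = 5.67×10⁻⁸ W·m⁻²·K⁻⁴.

T ≈ 262 K

At equilibrium, absorbed power = emitted power.
Absorbing cross-section = A = 622.0 m²; emitting surface = A = 622.0 m² (ratio 1).
αS·A_cross = εσ·A_surf·T⁴  ⇒  T⁴ = αS/(ε·1σ).
T⁴ = 0.770·328/(0.95·1·5.67×10⁻⁸) = 4.689×10⁹ K⁴.
T = (4.689×10⁹)^(1/4).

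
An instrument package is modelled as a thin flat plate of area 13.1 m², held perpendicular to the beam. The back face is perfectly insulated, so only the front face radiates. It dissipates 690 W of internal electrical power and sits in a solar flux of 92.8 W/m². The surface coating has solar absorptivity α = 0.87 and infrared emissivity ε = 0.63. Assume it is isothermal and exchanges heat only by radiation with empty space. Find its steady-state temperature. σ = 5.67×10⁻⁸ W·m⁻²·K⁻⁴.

At steady state, absorbed solar power + internal power = radiated power.
Absorbed: α·S·A_cross = 0.87·92.8·13.10 = 1058 W (cross-section A).
Total input = 1058 + 690 = 1748 W.
Radiated: εσ·A_surf·T⁴ with A_surf = A = 13.10 m².
T⁴ = 1748/(0.63·5.67×10⁻⁸·13.10) = 3.735×10⁹ K⁴.

T ≈ 247 K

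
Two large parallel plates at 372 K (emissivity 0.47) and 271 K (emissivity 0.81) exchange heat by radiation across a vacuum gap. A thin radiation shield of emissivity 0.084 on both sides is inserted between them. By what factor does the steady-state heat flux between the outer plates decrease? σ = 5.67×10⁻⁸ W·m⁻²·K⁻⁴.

Without shield: q₀ = σΔ(T⁴)/(1/ε₁+1/ε₂−1) with denominator 2.362.
With shield the two gaps are in series; the resistances add: (1/ε₁+1/ε_s−1)+(1/ε_s+1/ε₂−1) = 13.03+12.14 = 25.17.
Heat-flux ratio q₀/q = 25.17/2.362.

factor ≈ 10.7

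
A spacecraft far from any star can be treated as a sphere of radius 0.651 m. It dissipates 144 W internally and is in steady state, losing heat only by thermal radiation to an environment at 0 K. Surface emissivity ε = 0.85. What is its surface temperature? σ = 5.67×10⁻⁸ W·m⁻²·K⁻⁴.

Steady state: internal power = radiated power, P = εσA T⁴.
Radiating area A = 4πr² = 5.326 m².
T⁴ = P/(εσA) = 144/(0.85·5.67×10⁻⁸·5.326) = 5.610×10⁸ K⁴.
T = (5.610×10⁸)^(1/4).

T ≈ 154 K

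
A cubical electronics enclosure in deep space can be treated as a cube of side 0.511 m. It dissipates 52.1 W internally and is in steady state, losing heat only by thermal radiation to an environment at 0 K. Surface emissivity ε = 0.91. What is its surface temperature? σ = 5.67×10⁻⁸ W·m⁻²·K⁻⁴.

Steady state: internal power = radiated power, P = εσA T⁴.
Radiating area A = 6L² = 1.567 m².
T⁴ = P/(εσA) = 52.1/(0.91·5.67×10⁻⁸·1.567) = 6.445×10⁸ K⁴.
T = (6.445×10⁸)^(1/4).

T ≈ 159 K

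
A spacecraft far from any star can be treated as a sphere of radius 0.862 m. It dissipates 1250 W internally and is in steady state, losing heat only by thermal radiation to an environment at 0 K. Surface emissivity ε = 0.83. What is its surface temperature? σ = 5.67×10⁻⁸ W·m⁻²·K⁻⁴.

Steady state: internal power = radiated power, P = εσA T⁴.
Radiating area A = 4πr² = 9.337 m².
T⁴ = P/(εσA) = 1250/(0.83·5.67×10⁻⁸·9.337) = 2.845×10⁹ K⁴.
T = (2.845×10⁹)^(1/4).

T ≈ 231 K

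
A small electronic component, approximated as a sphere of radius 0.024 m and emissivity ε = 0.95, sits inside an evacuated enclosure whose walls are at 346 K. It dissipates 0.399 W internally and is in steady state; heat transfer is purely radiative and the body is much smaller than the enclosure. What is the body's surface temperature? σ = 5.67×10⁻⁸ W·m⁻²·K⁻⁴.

For a small grey body in a large enclosure, net radiated power = εσA(T⁴ − T_w⁴).
Steady state: P = εσA(T⁴ − T_w⁴) with A = 4πr² = 0.007238 m².
T⁴ = P/(εσA) + T_w⁴ = 0.399/(0.95·5.67×10⁻⁸·0.007238) + (346)⁴
    = 1.023×10⁹ + 1.433×10¹⁰ = 1.536×10¹⁰ K⁴.

T ≈ 352 K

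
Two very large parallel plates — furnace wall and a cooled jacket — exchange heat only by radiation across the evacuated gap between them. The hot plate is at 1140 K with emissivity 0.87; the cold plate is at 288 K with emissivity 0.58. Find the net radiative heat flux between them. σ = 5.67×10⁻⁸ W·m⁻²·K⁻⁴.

q ≈ 50900 W/m²

For two infinite grey parallel plates, q = σ(T₁⁴ − T₂⁴)/(1/ε₁ + 1/ε₂ − 1).
T₁⁴ − T₂⁴ = 1.689×10¹² − 6.880×10⁹ = 1.682×10¹² K⁴.
1/ε₁ + 1/ε₂ − 1 = 1.149 + 1.724 − 1 = 1.874.
q = 5.67×10⁻⁸ × 1.682×10¹² / 1.874.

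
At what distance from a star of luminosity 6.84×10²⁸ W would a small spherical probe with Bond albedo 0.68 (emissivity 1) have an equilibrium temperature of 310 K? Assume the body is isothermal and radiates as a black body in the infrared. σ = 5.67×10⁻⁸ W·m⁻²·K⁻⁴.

d ≈ 9.12×10¹¹ m

For an isothermal black-emitting sphere, (1−a)S·πr² = σ·4πr²·T⁴ ⇒ S = 4σT⁴/(1−a).
S = 4·5.67×10⁻⁸·(310)⁴/0.320 = 6545 W/m².
Flux falls as S = L/(4πd²), so d = √(L/(4πS)) = √(6.84×10²⁸/(4π·6545)).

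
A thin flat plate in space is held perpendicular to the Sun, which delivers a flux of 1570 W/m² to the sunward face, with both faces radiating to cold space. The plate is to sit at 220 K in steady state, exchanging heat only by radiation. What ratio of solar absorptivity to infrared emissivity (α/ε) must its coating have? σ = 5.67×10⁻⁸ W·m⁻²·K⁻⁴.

Balance: αS·A = εσ·2A·T⁴ ⇒ α/ε = 2σT⁴/S.
α/ε = 2·5.67×10⁻⁸·(220)⁴/1570 = 2·5.67×10⁻⁸·2.343×10⁹/1570.

α/ε ≈ 0.169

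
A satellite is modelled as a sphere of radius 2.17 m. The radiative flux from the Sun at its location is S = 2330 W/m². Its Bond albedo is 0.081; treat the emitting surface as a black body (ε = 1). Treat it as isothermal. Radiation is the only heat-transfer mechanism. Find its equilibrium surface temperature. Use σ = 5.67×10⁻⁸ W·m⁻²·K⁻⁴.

At equilibrium, absorbed power = emitted power.
Absorbing cross-section = πr² = 14.79 m²; emitting surface = 4πr² = 59.17 m² (ratio 4).
(1−a)S·A_cross = εσ·A_surf·T⁴  ⇒  T⁴ = (1−a)S/(4σ).
T⁴ = 0.919·2330/(4·5.67×10⁻⁸) = 9.441×10⁹ K⁴.
T = (9.441×10⁹)^(1/4).

T ≈ 312 K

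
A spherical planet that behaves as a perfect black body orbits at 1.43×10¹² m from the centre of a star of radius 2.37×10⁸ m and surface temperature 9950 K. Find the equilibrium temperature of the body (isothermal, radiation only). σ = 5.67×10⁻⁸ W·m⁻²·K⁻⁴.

The star's surface emits σT_*⁴; at distance d the flux is S = σT_*⁴(R_*/d)².
S = 5.67×10⁻⁸·(9950)⁴·(2.37×10⁸/1.43×10¹²)² = 15.27 W/m².
For an isothermal sphere T⁴ = (1−a)S/(4σ) = 6.731×10⁷ K⁴.

T ≈ 90.6 K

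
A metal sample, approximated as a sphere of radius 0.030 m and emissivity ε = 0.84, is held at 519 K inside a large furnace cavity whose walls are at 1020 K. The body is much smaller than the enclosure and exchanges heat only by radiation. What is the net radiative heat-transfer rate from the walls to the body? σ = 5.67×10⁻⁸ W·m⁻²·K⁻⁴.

For a small grey body in a large enclosure: P_net = εσA(T_body⁴ − T_wall⁴).
A = 4πr² = 0.01131 m²; T_body⁴ − T_wall⁴ = 7.256×10¹⁰ − 1.082×10¹² = -1.010×10¹² K⁴.
|P_net| = 0.84·5.67×10⁻⁸·0.01131·1.010×10¹².

P_net ≈ 544 W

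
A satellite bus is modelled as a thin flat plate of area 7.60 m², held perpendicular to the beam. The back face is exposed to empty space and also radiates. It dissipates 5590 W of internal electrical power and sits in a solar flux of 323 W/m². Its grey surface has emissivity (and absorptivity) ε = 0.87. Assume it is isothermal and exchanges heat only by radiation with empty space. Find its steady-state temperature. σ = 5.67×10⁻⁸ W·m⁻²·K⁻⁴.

T ≈ 319 K

At steady state, absorbed solar power + internal power = radiated power.
Absorbed: α·S·A_cross = 0.87·323·7.600 = 2136 W (cross-section A).
Total input = 2136 + 5590 = 7726 W.
Radiated: εσ·A_surf·T⁴ with A_surf = 2A = 15.20 m².
T⁴ = 7726/(0.87·5.67×10⁻⁸·15.20) = 1.030×10¹⁰ K⁴.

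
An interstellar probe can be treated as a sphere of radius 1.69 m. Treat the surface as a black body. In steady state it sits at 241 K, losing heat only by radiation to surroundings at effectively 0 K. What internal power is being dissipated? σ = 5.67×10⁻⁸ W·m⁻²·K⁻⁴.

P ≈ 6860 W

Steady state: P = εσA T⁴.
A = 4πr² = 35.89 m²; T⁴ = (241)⁴ = 3.373×10⁹ K⁴.
P = 1.0 × 5.67×10⁻⁸ × 35.89 × 3.373×10⁹.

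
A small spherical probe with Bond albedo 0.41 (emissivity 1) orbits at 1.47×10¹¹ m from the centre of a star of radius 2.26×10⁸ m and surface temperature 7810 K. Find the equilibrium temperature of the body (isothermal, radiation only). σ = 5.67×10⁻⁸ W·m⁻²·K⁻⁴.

T ≈ 190 K

The star's surface emits σT_*⁴; at distance d the flux is S = σT_*⁴(R_*/d)².
S = 5.67×10⁻⁸·(7810)⁴·(2.26×10⁸/1.47×10¹¹)² = 498.6 W/m².
For an isothermal sphere T⁴ = (1−a)S/(4σ) = 1.297×10⁹ K⁴.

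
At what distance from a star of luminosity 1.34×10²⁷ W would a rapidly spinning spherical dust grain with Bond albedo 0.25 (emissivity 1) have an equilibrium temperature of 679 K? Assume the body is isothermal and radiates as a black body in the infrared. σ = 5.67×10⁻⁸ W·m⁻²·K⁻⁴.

For an isothermal black-emitting sphere, (1−a)S·πr² = σ·4πr²·T⁴ ⇒ S = 4σT⁴/(1−a).
S = 4·5.67×10⁻⁸·(679)⁴/0.750 = 64280 W/m².
Flux falls as S = L/(4πd²), so d = √(L/(4πS)) = √(1.34×10²⁷/(4π·64280)).

d ≈ 4.07×10¹⁰ m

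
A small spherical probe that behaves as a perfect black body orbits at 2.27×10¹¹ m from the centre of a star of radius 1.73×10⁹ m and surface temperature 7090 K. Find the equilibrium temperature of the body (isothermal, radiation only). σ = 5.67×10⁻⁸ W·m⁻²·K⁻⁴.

T ≈ 438 K

The star's surface emits σT_*⁴; at distance d the flux is S = σT_*⁴(R_*/d)².
S = 5.67×10⁻⁸·(7090)⁴·(1.73×10⁹/2.27×10¹¹)² = 8322 W/m².
For an isothermal sphere T⁴ = (1−a)S/(4σ) = 3.669×10¹⁰ K⁴.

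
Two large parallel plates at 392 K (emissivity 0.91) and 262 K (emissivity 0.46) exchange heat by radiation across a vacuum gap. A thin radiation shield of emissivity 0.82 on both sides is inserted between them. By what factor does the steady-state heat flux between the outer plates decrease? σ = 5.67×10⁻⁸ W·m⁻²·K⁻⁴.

Without shield: q₀ = σΔ(T⁴)/(1/ε₁+1/ε₂−1) with denominator 2.273.
With shield the two gaps are in series; the resistances add: (1/ε₁+1/ε_s−1)+(1/ε_s+1/ε₂−1) = 1.318+2.393 = 3.712.
Heat-flux ratio q₀/q = 3.712/2.273.

factor ≈ 1.63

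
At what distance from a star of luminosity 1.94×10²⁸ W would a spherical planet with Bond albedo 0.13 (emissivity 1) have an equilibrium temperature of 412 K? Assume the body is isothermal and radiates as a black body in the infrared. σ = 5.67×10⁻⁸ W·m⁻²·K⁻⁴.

For an isothermal black-emitting sphere, (1−a)S·πr² = σ·4πr²·T⁴ ⇒ S = 4σT⁴/(1−a).
S = 4·5.67×10⁻⁸·(412)⁴/0.870 = 7511 W/m².
Flux falls as S = L/(4πd²), so d = √(L/(4πS)) = √(1.94×10²⁸/(4π·7511)).

d ≈ 4.53×10¹¹ m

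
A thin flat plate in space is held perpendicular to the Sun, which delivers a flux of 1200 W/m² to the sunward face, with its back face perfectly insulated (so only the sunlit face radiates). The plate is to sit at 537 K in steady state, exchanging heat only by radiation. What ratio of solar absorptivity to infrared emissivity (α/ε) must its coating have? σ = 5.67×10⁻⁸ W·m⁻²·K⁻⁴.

Balance: αS·A = εσ·1A·T⁴ ⇒ α/ε = σT⁴/S.
α/ε = 5.67×10⁻⁸·(537)⁴/1200 = 5.67×10⁻⁸·8.316×10¹⁰/1200.

α/ε ≈ 3.93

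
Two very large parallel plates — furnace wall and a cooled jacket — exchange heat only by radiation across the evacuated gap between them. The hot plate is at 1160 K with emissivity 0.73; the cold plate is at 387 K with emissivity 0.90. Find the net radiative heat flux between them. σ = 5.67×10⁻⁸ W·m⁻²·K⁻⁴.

q ≈ 68500 W/m²

For two infinite grey parallel plates, q = σ(T₁⁴ − T₂⁴)/(1/ε₁ + 1/ε₂ − 1).
T₁⁴ − T₂⁴ = 1.811×10¹² − 2.243×10¹⁰ = 1.788×10¹² K⁴.
1/ε₁ + 1/ε₂ − 1 = 1.370 + 1.111 − 1 = 1.481.
q = 5.67×10⁻⁸ × 1.788×10¹² / 1.481.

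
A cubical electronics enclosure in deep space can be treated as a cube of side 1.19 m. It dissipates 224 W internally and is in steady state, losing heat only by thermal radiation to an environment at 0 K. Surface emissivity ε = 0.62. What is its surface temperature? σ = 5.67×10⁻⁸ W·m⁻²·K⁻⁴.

Steady state: internal power = radiated power, P = εσA T⁴.
Radiating area A = 6L² = 8.497 m².
T⁴ = P/(εσA) = 224/(0.62·5.67×10⁻⁸·8.497) = 7.499×10⁸ K⁴.
T = (7.499×10⁸)^(1/4).

T ≈ 165 K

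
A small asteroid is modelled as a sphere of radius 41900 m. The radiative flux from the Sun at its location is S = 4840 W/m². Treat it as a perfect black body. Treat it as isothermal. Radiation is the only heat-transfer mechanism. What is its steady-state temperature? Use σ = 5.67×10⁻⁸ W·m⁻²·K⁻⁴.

At equilibrium, absorbed power = emitted power.
Absorbing cross-section = πr² = 5.515×10⁹ m²; emitting surface = 4πr² = 2.206×10¹⁰ m² (ratio 4).
S·A_cross = εσ·A_surf·T⁴  ⇒  T⁴ = S/(4σ).
T⁴ = 1.00·4840/(4·5.67×10⁻⁸) = 2.134×10¹⁰ K⁴.
T = (2.134×10¹⁰)^(1/4).

T ≈ 382 K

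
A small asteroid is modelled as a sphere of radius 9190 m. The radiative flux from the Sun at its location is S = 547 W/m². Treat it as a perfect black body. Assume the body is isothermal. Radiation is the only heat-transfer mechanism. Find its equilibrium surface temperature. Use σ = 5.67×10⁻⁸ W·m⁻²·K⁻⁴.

At equilibrium, absorbed power = emitted power.
Absorbing cross-section = πr² = 2.653×10⁸ m²; emitting surface = 4πr² = 1.061×10⁹ m² (ratio 4).
S·A_cross = εσ·A_surf·T⁴  ⇒  T⁴ = S/(4σ).
T⁴ = 1.00·547/(4·5.67×10⁻⁸) = 2.412×10⁹ K⁴.
T = (2.412×10⁹)^(1/4).

T ≈ 222 K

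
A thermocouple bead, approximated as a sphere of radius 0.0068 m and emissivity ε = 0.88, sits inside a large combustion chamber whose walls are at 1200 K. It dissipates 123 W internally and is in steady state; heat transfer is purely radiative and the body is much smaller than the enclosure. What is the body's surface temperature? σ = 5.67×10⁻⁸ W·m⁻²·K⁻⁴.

For a small grey body in a large enclosure, net radiated power = εσA(T⁴ − T_w⁴).
Steady state: P = εσA(T⁴ − T_w⁴) with A = 4πr² = 5.811×10⁻⁴ m².
T⁴ = P/(εσA) + T_w⁴ = 123/(0.88·5.67×10⁻⁸·5.811×10⁻⁴) + (1200)⁴
    = 4.242×10¹² + 2.074×10¹² = 6.316×10¹² K⁴.

T ≈ 1590 K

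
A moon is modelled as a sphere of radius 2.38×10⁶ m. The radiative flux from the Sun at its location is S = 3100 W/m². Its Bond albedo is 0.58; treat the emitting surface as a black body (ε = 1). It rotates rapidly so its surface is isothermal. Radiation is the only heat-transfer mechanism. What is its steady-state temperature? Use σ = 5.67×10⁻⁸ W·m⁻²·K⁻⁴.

At equilibrium, absorbed power = emitted power.
Absorbing cross-section = πr² = 1.780×10¹³ m²; emitting surface = 4πr² = 7.118×10¹³ m² (ratio 4).
(1−a)S·A_cross = εσ·A_surf·T⁴  ⇒  T⁴ = (1−a)S/(4σ).
T⁴ = 0.420·3100/(4·5.67×10⁻⁸) = 5.741×10⁹ K⁴.
T = (5.741×10⁹)^(1/4).

T ≈ 275 K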